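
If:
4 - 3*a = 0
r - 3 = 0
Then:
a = 4/3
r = 3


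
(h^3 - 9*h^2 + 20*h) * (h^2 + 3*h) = h^5 - 6*h^4 - 7*h^3 + 60*h^2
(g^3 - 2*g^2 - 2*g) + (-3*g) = g^3 - 2*g^2 - 5*g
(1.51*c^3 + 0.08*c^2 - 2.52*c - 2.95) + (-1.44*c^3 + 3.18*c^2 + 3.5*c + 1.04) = 0.0700000000000001*c^3 + 3.26*c^2 + 0.98*c - 1.91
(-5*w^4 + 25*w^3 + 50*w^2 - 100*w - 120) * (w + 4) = -5*w^5 + 5*w^4 + 150*w^3 + 100*w^2 - 520*w - 480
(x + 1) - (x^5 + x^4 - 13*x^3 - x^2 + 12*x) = -x^5 - x^4 + 13*x^3 + x^2 - 11*x + 1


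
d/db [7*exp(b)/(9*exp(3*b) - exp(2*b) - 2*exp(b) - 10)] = 7*(-18*exp(3*b) + exp(2*b) - 10)*exp(b)/(81*exp(6*b) - 18*exp(5*b) - 35*exp(4*b) - 176*exp(3*b) + 24*exp(2*b) + 40*exp(b) + 100)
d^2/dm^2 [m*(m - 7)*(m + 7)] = 6*m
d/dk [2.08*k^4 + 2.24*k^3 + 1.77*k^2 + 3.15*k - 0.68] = 8.32*k^3 + 6.72*k^2 + 3.54*k + 3.15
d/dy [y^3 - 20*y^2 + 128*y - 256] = 3*y^2 - 40*y + 128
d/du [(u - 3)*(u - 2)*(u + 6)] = 3*u^2 + 2*u - 24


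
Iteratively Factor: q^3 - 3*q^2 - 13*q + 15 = (q + 3)*(q^2 - 6*q + 5) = (q - 1)*(q + 3)*(q - 5)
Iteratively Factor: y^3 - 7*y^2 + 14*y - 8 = (y - 2)*(y^2 - 5*y + 4) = (y - 4)*(y - 2)*(y - 1)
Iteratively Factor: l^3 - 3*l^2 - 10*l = (l)*(l^2 - 3*l - 10) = l*(l - 5)*(l + 2)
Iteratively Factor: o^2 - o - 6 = (o - 3)*(o + 2)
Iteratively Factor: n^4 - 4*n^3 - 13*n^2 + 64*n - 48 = (n + 4)*(n^3 - 8*n^2 + 19*n - 12) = (n - 1)*(n + 4)*(n^2 - 7*n + 12) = (n - 3)*(n - 1)*(n + 4)*(n - 4)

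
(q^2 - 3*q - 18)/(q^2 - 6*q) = (q + 3)/q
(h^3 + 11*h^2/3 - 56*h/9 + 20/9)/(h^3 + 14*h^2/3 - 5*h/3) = (9*h^2 - 12*h + 4)/(3*h*(3*h - 1))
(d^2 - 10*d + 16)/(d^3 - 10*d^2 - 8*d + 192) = (d - 2)/(d^2 - 2*d - 24)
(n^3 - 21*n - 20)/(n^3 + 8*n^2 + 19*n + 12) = (n - 5)/(n + 3)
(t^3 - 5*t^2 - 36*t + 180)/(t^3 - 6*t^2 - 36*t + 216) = (t - 5)/(t - 6)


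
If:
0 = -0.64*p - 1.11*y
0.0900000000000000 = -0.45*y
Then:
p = 0.35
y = -0.20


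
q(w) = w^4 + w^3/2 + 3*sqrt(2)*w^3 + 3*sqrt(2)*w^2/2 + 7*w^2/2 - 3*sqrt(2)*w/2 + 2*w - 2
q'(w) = 4*w^3 + 3*w^2/2 + 9*sqrt(2)*w^2 + 3*sqrt(2)*w + 7*w - 3*sqrt(2)/2 + 2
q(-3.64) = 19.74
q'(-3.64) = -45.44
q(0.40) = -0.82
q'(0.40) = 6.91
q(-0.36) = -1.43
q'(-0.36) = -2.51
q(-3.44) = 11.91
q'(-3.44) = -33.26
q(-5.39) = 263.34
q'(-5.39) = -273.73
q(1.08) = 11.76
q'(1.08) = 33.66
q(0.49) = -0.09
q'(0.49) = 9.27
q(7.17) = 4677.14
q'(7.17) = 2286.34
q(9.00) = 10470.62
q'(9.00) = 4169.52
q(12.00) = 29737.30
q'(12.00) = 9095.61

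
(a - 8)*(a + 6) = a^2 - 2*a - 48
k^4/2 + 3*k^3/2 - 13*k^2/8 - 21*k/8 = k*(k/2 + 1/2)*(k - 3/2)*(k + 7/2)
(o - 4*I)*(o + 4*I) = o^2 + 16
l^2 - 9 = (l - 3)*(l + 3)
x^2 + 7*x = x*(x + 7)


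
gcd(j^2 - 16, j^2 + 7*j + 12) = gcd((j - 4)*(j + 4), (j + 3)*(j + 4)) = j + 4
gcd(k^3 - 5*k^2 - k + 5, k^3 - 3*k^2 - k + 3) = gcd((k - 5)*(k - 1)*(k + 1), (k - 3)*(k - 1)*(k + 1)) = k^2 - 1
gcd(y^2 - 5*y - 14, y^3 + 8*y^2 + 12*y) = y + 2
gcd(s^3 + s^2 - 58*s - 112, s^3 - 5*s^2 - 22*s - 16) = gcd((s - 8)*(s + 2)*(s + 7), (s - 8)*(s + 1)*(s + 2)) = s^2 - 6*s - 16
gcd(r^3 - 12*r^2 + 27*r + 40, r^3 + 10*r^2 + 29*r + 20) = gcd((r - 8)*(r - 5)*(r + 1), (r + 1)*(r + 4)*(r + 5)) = r + 1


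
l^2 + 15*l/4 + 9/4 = (l + 3/4)*(l + 3)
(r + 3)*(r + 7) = r^2 + 10*r + 21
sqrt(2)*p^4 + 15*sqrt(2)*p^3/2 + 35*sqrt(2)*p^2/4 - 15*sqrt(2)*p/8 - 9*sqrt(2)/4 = (p - 1/2)*(p + 3/2)*(p + 6)*(sqrt(2)*p + sqrt(2)/2)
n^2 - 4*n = n*(n - 4)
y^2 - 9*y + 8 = (y - 8)*(y - 1)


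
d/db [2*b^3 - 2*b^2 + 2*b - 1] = 6*b^2 - 4*b + 2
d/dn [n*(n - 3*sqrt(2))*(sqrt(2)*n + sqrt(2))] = 3*sqrt(2)*n^2 - 12*n + 2*sqrt(2)*n - 6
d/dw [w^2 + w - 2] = 2*w + 1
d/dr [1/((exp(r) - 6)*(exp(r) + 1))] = (5 - 2*exp(r))*exp(r)/(exp(4*r) - 10*exp(3*r) + 13*exp(2*r) + 60*exp(r) + 36)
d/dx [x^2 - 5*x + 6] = 2*x - 5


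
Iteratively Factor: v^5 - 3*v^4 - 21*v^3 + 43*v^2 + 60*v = (v - 3)*(v^4 - 21*v^2 - 20*v) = (v - 3)*(v + 4)*(v^3 - 4*v^2 - 5*v) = (v - 5)*(v - 3)*(v + 4)*(v^2 + v) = (v - 5)*(v - 3)*(v + 1)*(v + 4)*(v)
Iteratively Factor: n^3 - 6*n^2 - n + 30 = (n + 2)*(n^2 - 8*n + 15) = (n - 3)*(n + 2)*(n - 5)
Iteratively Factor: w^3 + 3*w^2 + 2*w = (w + 2)*(w^2 + w) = w*(w + 2)*(w + 1)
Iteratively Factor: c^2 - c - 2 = (c - 2)*(c + 1)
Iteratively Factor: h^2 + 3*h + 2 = (h + 2)*(h + 1)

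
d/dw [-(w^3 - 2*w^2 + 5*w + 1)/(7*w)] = -2*w/7 + 2/7 + 1/(7*w^2)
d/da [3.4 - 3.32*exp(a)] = -3.32*exp(a)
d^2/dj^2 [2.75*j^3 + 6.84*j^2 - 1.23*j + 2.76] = 16.5*j + 13.68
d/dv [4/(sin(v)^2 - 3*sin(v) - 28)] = 4*(3 - 2*sin(v))*cos(v)/((sin(v) - 7)^2*(sin(v) + 4)^2)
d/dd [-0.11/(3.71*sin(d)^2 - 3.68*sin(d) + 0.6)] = (0.8162*sin(d) - 0.4048)*cos(d)/(3.71*sin(d)^2 - 3.68*sin(d) + 0.6)^2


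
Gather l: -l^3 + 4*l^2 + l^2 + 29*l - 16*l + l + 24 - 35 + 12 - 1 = -l^3 + 5*l^2 + 14*l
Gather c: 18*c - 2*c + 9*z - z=16*c + 8*z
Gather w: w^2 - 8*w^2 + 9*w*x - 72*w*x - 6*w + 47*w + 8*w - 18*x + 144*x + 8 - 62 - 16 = -7*w^2 + w*(49 - 63*x) + 126*x - 70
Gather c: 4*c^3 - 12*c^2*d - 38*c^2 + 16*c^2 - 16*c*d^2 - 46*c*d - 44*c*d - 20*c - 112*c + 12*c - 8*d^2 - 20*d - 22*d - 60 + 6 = 4*c^3 + c^2*(-12*d - 22) + c*(-16*d^2 - 90*d - 120) - 8*d^2 - 42*d - 54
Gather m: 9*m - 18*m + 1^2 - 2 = -9*m - 1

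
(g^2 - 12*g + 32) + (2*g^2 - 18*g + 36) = 3*g^2 - 30*g + 68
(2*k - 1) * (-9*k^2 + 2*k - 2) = -18*k^3 + 13*k^2 - 6*k + 2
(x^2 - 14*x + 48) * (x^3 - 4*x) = x^5 - 14*x^4 + 44*x^3 + 56*x^2 - 192*x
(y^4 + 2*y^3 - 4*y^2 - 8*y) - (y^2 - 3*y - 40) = y^4 + 2*y^3 - 5*y^2 - 5*y + 40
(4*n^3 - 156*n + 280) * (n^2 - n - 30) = 4*n^5 - 4*n^4 - 276*n^3 + 436*n^2 + 4400*n - 8400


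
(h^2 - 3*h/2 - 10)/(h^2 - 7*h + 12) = (h + 5/2)/(h - 3)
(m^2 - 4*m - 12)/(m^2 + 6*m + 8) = (m - 6)/(m + 4)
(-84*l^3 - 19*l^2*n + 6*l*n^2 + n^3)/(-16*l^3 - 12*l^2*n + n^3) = (21*l^2 + 10*l*n + n^2)/(4*l^2 + 4*l*n + n^2)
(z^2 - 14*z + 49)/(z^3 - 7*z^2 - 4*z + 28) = (z - 7)/(z^2 - 4)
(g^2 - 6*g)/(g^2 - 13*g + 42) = g/(g - 7)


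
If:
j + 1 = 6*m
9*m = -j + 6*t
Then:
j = 12*t/5 - 3/5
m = 2*t/5 + 1/15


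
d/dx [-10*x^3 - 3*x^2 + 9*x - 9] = -30*x^2 - 6*x + 9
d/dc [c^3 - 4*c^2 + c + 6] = 3*c^2 - 8*c + 1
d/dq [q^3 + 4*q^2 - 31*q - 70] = 3*q^2 + 8*q - 31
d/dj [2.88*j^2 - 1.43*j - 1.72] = 5.76*j - 1.43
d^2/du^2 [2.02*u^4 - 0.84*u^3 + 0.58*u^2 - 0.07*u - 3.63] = 24.24*u^2 - 5.04*u + 1.16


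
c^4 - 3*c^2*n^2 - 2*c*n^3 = c*(c - 2*n)*(c + n)^2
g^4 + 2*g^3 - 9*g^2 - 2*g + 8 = (g - 2)*(g - 1)*(g + 1)*(g + 4)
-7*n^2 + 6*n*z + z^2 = (-n + z)*(7*n + z)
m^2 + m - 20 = (m - 4)*(m + 5)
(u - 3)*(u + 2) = u^2 - u - 6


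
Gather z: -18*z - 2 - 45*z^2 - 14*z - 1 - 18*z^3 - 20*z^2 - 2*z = -18*z^3 - 65*z^2 - 34*z - 3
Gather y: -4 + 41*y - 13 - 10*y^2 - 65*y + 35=-10*y^2 - 24*y + 18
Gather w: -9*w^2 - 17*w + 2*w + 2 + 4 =-9*w^2 - 15*w + 6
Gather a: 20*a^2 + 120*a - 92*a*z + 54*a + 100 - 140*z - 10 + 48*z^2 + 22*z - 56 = 20*a^2 + a*(174 - 92*z) + 48*z^2 - 118*z + 34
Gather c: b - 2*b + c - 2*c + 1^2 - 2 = -b - c - 1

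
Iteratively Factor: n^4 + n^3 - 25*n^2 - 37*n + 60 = (n - 5)*(n^3 + 6*n^2 + 5*n - 12) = (n - 5)*(n - 1)*(n^2 + 7*n + 12) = (n - 5)*(n - 1)*(n + 4)*(n + 3)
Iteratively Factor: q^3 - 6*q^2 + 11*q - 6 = (q - 1)*(q^2 - 5*q + 6) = (q - 3)*(q - 1)*(q - 2)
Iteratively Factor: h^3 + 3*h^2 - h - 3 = (h + 3)*(h^2 - 1) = (h - 1)*(h + 3)*(h + 1)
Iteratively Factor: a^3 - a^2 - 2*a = (a)*(a^2 - a - 2) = a*(a - 2)*(a + 1)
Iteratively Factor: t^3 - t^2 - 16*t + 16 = (t - 1)*(t^2 - 16) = (t - 4)*(t - 1)*(t + 4)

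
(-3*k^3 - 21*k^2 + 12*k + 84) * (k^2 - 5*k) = -3*k^5 - 6*k^4 + 117*k^3 + 24*k^2 - 420*k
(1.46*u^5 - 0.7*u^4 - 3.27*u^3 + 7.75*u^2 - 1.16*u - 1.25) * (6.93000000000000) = 10.1178*u^5 - 4.851*u^4 - 22.6611*u^3 + 53.7075*u^2 - 8.0388*u - 8.6625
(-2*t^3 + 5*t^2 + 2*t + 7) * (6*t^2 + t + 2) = -12*t^5 + 28*t^4 + 13*t^3 + 54*t^2 + 11*t + 14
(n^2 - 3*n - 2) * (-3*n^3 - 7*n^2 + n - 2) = -3*n^5 + 2*n^4 + 28*n^3 + 9*n^2 + 4*n + 4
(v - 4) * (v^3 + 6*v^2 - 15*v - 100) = v^4 + 2*v^3 - 39*v^2 - 40*v + 400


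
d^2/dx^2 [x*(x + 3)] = 2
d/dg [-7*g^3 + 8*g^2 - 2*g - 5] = -21*g^2 + 16*g - 2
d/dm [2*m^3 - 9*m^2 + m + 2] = 6*m^2 - 18*m + 1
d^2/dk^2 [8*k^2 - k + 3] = 16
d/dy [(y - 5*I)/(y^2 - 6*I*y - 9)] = (-y + 7*I)/(y^3 - 9*I*y^2 - 27*y + 27*I)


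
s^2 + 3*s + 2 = (s + 1)*(s + 2)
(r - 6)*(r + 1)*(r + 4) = r^3 - r^2 - 26*r - 24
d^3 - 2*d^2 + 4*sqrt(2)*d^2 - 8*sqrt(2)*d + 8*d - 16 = (d - 2)*(d + 2*sqrt(2))^2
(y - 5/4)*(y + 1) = y^2 - y/4 - 5/4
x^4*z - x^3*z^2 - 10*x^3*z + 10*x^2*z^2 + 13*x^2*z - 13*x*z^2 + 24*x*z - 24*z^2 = (x - 8)*(x - 3)*(x - z)*(x*z + z)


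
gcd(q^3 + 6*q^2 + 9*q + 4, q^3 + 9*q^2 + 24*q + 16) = q^2 + 5*q + 4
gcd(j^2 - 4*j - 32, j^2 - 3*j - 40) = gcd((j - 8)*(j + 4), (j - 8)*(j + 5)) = j - 8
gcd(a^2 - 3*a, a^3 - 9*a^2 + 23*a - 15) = a - 3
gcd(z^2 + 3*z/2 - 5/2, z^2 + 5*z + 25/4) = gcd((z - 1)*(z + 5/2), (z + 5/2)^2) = z + 5/2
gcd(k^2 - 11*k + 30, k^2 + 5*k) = 1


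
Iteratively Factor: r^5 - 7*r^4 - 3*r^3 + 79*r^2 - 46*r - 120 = (r + 3)*(r^4 - 10*r^3 + 27*r^2 - 2*r - 40) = (r - 5)*(r + 3)*(r^3 - 5*r^2 + 2*r + 8) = (r - 5)*(r - 2)*(r + 3)*(r^2 - 3*r - 4) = (r - 5)*(r - 2)*(r + 1)*(r + 3)*(r - 4)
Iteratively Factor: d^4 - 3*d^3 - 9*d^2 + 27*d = (d - 3)*(d^3 - 9*d) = (d - 3)*(d + 3)*(d^2 - 3*d) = d*(d - 3)*(d + 3)*(d - 3)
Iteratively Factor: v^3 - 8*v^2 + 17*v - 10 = (v - 1)*(v^2 - 7*v + 10) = (v - 2)*(v - 1)*(v - 5)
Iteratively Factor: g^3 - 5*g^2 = (g - 5)*(g^2) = g*(g - 5)*(g)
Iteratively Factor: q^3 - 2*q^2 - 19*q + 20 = (q - 5)*(q^2 + 3*q - 4) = (q - 5)*(q - 1)*(q + 4)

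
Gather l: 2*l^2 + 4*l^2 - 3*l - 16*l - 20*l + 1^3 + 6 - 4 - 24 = 6*l^2 - 39*l - 21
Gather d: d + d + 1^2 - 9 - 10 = 2*d - 18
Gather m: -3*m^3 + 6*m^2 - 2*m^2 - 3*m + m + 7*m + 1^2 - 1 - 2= -3*m^3 + 4*m^2 + 5*m - 2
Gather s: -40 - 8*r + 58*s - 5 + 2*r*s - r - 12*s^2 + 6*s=-9*r - 12*s^2 + s*(2*r + 64) - 45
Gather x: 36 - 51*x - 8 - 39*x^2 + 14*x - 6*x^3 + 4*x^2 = -6*x^3 - 35*x^2 - 37*x + 28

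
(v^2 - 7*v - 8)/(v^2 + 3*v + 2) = (v - 8)/(v + 2)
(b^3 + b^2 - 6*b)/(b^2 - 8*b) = (b^2 + b - 6)/(b - 8)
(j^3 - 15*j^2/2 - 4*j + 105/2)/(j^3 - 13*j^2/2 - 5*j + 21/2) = (2*j^2 - j - 15)/(2*j^2 + j - 3)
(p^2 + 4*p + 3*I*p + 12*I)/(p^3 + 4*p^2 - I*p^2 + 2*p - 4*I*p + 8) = (p + 3*I)/(p^2 - I*p + 2)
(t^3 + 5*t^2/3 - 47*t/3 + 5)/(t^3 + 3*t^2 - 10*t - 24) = (3*t^2 + 14*t - 5)/(3*(t^2 + 6*t + 8))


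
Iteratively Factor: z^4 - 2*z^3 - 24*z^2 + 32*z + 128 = (z - 4)*(z^3 + 2*z^2 - 16*z - 32) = (z - 4)^2*(z^2 + 6*z + 8) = (z - 4)^2*(z + 2)*(z + 4)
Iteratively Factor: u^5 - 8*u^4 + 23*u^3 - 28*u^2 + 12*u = (u - 3)*(u^4 - 5*u^3 + 8*u^2 - 4*u) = (u - 3)*(u - 2)*(u^3 - 3*u^2 + 2*u) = (u - 3)*(u - 2)*(u - 1)*(u^2 - 2*u) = (u - 3)*(u - 2)^2*(u - 1)*(u)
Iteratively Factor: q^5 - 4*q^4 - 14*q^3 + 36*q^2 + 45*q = (q - 5)*(q^4 + q^3 - 9*q^2 - 9*q) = q*(q - 5)*(q^3 + q^2 - 9*q - 9) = q*(q - 5)*(q + 1)*(q^2 - 9) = q*(q - 5)*(q + 1)*(q + 3)*(q - 3)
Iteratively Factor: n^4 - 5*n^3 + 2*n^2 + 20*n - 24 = (n - 3)*(n^3 - 2*n^2 - 4*n + 8) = (n - 3)*(n - 2)*(n^2 - 4) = (n - 3)*(n - 2)^2*(n + 2)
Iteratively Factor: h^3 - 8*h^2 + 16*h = (h - 4)*(h^2 - 4*h) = h*(h - 4)*(h - 4)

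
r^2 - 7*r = r*(r - 7)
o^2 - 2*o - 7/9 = (o - 7/3)*(o + 1/3)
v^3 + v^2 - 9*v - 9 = (v - 3)*(v + 1)*(v + 3)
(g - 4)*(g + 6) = g^2 + 2*g - 24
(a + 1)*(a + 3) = a^2 + 4*a + 3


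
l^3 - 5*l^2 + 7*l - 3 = (l - 3)*(l - 1)^2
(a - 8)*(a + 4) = a^2 - 4*a - 32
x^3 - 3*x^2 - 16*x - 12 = (x - 6)*(x + 1)*(x + 2)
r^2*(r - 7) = r^3 - 7*r^2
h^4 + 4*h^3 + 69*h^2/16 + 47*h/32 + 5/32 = (h + 1/4)^2*(h + 1)*(h + 5/2)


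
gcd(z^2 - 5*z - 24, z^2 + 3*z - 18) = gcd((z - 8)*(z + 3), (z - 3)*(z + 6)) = 1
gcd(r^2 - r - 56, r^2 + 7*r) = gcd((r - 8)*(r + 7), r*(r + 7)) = r + 7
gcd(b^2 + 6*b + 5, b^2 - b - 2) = b + 1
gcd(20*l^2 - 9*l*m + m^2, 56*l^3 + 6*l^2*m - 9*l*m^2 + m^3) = 4*l - m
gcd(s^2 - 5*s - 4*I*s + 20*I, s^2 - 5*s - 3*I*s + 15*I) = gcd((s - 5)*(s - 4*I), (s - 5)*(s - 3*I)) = s - 5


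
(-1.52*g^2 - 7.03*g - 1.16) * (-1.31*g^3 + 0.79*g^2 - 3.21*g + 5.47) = 1.9912*g^5 + 8.0085*g^4 + 0.8451*g^3 + 13.3355*g^2 - 34.7305*g - 6.3452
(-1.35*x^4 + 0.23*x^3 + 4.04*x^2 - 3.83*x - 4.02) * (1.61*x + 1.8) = -2.1735*x^5 - 2.0597*x^4 + 6.9184*x^3 + 1.1057*x^2 - 13.3662*x - 7.236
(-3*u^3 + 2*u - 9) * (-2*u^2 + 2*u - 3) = 6*u^5 - 6*u^4 + 5*u^3 + 22*u^2 - 24*u + 27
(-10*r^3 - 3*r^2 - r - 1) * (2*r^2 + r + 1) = -20*r^5 - 16*r^4 - 15*r^3 - 6*r^2 - 2*r - 1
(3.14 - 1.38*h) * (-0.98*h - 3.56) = 1.3524*h^2 + 1.8356*h - 11.1784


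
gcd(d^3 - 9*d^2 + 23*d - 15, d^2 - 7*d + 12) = d - 3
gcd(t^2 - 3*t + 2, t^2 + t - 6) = t - 2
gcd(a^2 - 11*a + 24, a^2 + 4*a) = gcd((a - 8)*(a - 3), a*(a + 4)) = 1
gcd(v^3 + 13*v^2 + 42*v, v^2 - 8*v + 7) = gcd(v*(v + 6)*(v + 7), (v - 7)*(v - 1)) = 1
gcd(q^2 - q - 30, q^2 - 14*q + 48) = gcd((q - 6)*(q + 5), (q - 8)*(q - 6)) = q - 6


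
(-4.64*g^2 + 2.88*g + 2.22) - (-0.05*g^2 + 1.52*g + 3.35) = -4.59*g^2 + 1.36*g - 1.13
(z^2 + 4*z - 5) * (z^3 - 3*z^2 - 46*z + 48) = z^5 + z^4 - 63*z^3 - 121*z^2 + 422*z - 240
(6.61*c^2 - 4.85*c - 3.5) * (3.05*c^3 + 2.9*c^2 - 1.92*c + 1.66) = 20.1605*c^5 + 4.3765*c^4 - 37.4312*c^3 + 10.1346*c^2 - 1.331*c - 5.81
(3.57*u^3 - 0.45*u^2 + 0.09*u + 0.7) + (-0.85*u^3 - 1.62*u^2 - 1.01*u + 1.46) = 2.72*u^3 - 2.07*u^2 - 0.92*u + 2.16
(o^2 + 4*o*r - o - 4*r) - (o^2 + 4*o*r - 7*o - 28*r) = 6*o + 24*r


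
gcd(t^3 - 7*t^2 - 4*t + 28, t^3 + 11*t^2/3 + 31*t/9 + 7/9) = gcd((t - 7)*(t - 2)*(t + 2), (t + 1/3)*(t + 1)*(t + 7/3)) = 1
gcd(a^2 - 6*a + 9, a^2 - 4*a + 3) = a - 3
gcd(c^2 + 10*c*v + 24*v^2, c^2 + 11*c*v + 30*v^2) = c + 6*v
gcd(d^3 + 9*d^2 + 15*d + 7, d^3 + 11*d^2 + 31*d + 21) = d^2 + 8*d + 7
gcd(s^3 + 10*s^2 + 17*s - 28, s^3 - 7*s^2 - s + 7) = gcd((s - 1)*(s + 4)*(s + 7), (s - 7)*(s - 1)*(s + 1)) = s - 1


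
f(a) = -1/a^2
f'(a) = 2/a^3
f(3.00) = -0.11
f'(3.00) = 0.07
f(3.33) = -0.09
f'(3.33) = 0.05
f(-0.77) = -1.69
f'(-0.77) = -4.38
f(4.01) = -0.06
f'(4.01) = 0.03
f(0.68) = -2.16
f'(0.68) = 6.36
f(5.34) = -0.04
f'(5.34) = 0.01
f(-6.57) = -0.02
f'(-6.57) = -0.01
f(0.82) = -1.49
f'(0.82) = 3.63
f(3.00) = -0.11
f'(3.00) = 0.07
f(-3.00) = -0.11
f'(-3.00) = -0.07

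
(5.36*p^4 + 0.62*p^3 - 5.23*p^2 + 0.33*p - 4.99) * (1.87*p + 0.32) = 10.0232*p^5 + 2.8746*p^4 - 9.5817*p^3 - 1.0565*p^2 - 9.2257*p - 1.5968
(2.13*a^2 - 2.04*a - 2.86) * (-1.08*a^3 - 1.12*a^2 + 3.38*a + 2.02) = -2.3004*a^5 - 0.1824*a^4 + 12.573*a^3 + 0.610600000000001*a^2 - 13.7876*a - 5.7772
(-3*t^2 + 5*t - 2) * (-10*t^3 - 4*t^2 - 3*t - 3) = 30*t^5 - 38*t^4 + 9*t^3 + 2*t^2 - 9*t + 6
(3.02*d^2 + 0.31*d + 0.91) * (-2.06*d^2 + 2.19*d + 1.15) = -6.2212*d^4 + 5.9752*d^3 + 2.2773*d^2 + 2.3494*d + 1.0465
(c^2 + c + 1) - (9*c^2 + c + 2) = -8*c^2 - 1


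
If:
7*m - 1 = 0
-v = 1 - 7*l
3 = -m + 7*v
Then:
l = 71/343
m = 1/7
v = 22/49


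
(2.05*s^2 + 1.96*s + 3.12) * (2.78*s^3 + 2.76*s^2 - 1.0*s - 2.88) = 5.699*s^5 + 11.1068*s^4 + 12.0332*s^3 + 0.747200000000001*s^2 - 8.7648*s - 8.9856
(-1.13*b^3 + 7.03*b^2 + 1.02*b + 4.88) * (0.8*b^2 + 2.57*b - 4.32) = -0.904*b^5 + 2.7199*b^4 + 23.7647*b^3 - 23.8442*b^2 + 8.1352*b - 21.0816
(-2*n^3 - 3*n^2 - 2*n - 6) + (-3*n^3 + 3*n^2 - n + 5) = -5*n^3 - 3*n - 1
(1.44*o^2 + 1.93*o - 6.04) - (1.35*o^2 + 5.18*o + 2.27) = 0.0899999999999999*o^2 - 3.25*o - 8.31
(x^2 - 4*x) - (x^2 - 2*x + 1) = -2*x - 1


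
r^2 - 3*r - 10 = (r - 5)*(r + 2)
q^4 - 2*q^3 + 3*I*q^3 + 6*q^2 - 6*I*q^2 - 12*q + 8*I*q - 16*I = (q - 2)*(q - 2*I)*(q + I)*(q + 4*I)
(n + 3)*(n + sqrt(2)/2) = n^2 + sqrt(2)*n/2 + 3*n + 3*sqrt(2)/2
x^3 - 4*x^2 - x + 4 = (x - 4)*(x - 1)*(x + 1)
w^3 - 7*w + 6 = (w - 2)*(w - 1)*(w + 3)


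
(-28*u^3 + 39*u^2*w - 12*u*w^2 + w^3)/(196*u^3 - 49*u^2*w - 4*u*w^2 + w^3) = (-u + w)/(7*u + w)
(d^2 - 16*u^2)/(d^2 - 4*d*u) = (d + 4*u)/d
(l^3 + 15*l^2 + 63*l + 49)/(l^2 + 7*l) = l + 8 + 7/l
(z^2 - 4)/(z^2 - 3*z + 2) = (z + 2)/(z - 1)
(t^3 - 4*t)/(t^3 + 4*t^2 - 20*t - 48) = t*(t - 2)/(t^2 + 2*t - 24)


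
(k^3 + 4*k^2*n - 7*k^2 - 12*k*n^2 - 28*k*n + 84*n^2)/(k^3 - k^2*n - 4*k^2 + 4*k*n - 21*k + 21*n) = (k^2 + 4*k*n - 12*n^2)/(k^2 - k*n + 3*k - 3*n)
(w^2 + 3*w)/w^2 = (w + 3)/w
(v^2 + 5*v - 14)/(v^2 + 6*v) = (v^2 + 5*v - 14)/(v*(v + 6))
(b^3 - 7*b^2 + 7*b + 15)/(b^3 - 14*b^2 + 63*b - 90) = (b + 1)/(b - 6)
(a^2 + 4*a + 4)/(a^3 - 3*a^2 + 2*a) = (a^2 + 4*a + 4)/(a*(a^2 - 3*a + 2))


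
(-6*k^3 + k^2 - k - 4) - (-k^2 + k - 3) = -6*k^3 + 2*k^2 - 2*k - 1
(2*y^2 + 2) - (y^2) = y^2 + 2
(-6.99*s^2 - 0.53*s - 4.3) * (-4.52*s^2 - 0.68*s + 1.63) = 31.5948*s^4 + 7.1488*s^3 + 8.4027*s^2 + 2.0601*s - 7.009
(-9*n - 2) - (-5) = 3 - 9*n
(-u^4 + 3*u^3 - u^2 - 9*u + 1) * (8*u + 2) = -8*u^5 + 22*u^4 - 2*u^3 - 74*u^2 - 10*u + 2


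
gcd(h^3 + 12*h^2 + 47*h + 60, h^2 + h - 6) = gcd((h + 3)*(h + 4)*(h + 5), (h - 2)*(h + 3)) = h + 3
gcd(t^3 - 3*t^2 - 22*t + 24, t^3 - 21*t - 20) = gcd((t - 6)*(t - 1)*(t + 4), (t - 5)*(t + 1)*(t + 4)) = t + 4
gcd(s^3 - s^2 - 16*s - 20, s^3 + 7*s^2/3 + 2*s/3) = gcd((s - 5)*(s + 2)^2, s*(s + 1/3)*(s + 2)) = s + 2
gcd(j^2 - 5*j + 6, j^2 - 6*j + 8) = j - 2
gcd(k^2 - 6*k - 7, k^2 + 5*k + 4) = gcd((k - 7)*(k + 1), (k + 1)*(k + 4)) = k + 1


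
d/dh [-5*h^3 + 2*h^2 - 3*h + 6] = -15*h^2 + 4*h - 3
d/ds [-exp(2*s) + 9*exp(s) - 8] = (9 - 2*exp(s))*exp(s)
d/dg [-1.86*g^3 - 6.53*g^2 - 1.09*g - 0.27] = -5.58*g^2 - 13.06*g - 1.09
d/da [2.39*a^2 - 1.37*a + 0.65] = 4.78*a - 1.37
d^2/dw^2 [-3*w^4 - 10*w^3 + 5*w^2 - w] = -36*w^2 - 60*w + 10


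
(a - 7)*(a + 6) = a^2 - a - 42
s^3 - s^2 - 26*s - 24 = (s - 6)*(s + 1)*(s + 4)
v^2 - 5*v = v*(v - 5)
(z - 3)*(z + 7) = z^2 + 4*z - 21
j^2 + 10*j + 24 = (j + 4)*(j + 6)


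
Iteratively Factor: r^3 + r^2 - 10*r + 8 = (r - 2)*(r^2 + 3*r - 4) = (r - 2)*(r + 4)*(r - 1)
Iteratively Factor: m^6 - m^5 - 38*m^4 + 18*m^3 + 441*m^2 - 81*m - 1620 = (m - 3)*(m^5 + 2*m^4 - 32*m^3 - 78*m^2 + 207*m + 540) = (m - 3)*(m + 4)*(m^4 - 2*m^3 - 24*m^2 + 18*m + 135) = (m - 3)*(m + 3)*(m + 4)*(m^3 - 5*m^2 - 9*m + 45) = (m - 3)^2*(m + 3)*(m + 4)*(m^2 - 2*m - 15) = (m - 3)^2*(m + 3)^2*(m + 4)*(m - 5)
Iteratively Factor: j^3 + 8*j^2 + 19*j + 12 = (j + 4)*(j^2 + 4*j + 3) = (j + 3)*(j + 4)*(j + 1)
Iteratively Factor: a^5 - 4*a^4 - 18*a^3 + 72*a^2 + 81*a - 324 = (a + 3)*(a^4 - 7*a^3 + 3*a^2 + 63*a - 108) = (a + 3)^2*(a^3 - 10*a^2 + 33*a - 36) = (a - 4)*(a + 3)^2*(a^2 - 6*a + 9) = (a - 4)*(a - 3)*(a + 3)^2*(a - 3)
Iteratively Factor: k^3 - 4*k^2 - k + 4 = (k + 1)*(k^2 - 5*k + 4) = (k - 4)*(k + 1)*(k - 1)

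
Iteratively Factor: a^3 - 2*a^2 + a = (a)*(a^2 - 2*a + 1) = a*(a - 1)*(a - 1)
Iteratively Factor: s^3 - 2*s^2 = (s)*(s^2 - 2*s) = s^2*(s - 2)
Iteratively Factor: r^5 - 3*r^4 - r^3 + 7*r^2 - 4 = (r + 1)*(r^4 - 4*r^3 + 3*r^2 + 4*r - 4) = (r - 1)*(r + 1)*(r^3 - 3*r^2 + 4) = (r - 1)*(r + 1)^2*(r^2 - 4*r + 4) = (r - 2)*(r - 1)*(r + 1)^2*(r - 2)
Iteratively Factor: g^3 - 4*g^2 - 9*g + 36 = (g + 3)*(g^2 - 7*g + 12) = (g - 4)*(g + 3)*(g - 3)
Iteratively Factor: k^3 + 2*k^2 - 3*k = (k - 1)*(k^2 + 3*k) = (k - 1)*(k + 3)*(k)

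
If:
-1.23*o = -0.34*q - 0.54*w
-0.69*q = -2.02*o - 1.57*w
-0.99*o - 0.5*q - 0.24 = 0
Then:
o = -0.09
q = -0.30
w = -0.02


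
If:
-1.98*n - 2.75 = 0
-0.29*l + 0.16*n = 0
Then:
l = -0.77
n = -1.39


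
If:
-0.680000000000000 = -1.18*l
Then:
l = 0.58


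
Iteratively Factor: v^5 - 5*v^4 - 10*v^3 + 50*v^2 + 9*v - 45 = (v - 5)*(v^4 - 10*v^2 + 9) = (v - 5)*(v - 1)*(v^3 + v^2 - 9*v - 9) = (v - 5)*(v - 3)*(v - 1)*(v^2 + 4*v + 3) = (v - 5)*(v - 3)*(v - 1)*(v + 3)*(v + 1)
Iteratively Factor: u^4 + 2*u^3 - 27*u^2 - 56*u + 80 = (u + 4)*(u^3 - 2*u^2 - 19*u + 20) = (u + 4)^2*(u^2 - 6*u + 5) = (u - 5)*(u + 4)^2*(u - 1)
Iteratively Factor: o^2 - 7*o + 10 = (o - 5)*(o - 2)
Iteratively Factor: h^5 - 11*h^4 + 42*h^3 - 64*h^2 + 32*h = (h - 4)*(h^4 - 7*h^3 + 14*h^2 - 8*h) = h*(h - 4)*(h^3 - 7*h^2 + 14*h - 8) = h*(h - 4)^2*(h^2 - 3*h + 2) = h*(h - 4)^2*(h - 2)*(h - 1)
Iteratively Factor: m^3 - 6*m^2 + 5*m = (m)*(m^2 - 6*m + 5) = m*(m - 5)*(m - 1)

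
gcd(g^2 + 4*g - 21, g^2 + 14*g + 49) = g + 7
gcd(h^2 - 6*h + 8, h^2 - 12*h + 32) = h - 4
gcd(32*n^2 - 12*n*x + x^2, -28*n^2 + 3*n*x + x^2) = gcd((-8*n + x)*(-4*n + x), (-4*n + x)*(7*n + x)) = -4*n + x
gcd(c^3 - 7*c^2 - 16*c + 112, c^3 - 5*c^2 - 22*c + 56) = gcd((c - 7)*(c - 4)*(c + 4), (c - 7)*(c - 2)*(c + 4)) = c^2 - 3*c - 28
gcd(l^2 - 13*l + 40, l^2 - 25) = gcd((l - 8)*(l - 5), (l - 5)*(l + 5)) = l - 5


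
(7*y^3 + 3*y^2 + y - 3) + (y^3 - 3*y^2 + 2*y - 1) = 8*y^3 + 3*y - 4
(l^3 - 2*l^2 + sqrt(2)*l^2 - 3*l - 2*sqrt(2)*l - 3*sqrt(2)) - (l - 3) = l^3 - 2*l^2 + sqrt(2)*l^2 - 4*l - 2*sqrt(2)*l - 3*sqrt(2) + 3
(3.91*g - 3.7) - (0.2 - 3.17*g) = 7.08*g - 3.9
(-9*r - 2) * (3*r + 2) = -27*r^2 - 24*r - 4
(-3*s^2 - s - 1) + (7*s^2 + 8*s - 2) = 4*s^2 + 7*s - 3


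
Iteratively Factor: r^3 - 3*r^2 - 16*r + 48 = (r - 4)*(r^2 + r - 12) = (r - 4)*(r - 3)*(r + 4)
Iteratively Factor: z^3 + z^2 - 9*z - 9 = (z + 3)*(z^2 - 2*z - 3) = (z + 1)*(z + 3)*(z - 3)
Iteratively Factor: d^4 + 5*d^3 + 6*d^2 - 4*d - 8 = (d + 2)*(d^3 + 3*d^2 - 4) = (d - 1)*(d + 2)*(d^2 + 4*d + 4) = (d - 1)*(d + 2)^2*(d + 2)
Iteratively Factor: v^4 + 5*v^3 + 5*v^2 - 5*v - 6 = (v + 3)*(v^3 + 2*v^2 - v - 2) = (v + 1)*(v + 3)*(v^2 + v - 2) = (v - 1)*(v + 1)*(v + 3)*(v + 2)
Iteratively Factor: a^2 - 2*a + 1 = (a - 1)*(a - 1)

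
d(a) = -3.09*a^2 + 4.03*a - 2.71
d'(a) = 4.03 - 6.18*a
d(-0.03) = -2.83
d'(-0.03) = 4.22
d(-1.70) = -18.49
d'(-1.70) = 14.54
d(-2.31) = -28.51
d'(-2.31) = 18.31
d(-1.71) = -18.64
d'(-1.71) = 14.60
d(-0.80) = -7.91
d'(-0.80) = 8.97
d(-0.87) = -8.55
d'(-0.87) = 9.41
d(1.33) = -2.82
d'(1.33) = -4.19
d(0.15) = -2.18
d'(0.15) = 3.10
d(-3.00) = -42.61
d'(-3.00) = 22.57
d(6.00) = -89.77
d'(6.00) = -33.05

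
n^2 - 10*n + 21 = (n - 7)*(n - 3)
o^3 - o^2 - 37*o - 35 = (o - 7)*(o + 1)*(o + 5)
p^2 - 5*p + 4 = (p - 4)*(p - 1)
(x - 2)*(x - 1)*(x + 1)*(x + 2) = x^4 - 5*x^2 + 4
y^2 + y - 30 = (y - 5)*(y + 6)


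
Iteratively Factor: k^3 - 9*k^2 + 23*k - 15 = (k - 1)*(k^2 - 8*k + 15) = (k - 5)*(k - 1)*(k - 3)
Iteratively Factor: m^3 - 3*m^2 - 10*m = (m)*(m^2 - 3*m - 10) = m*(m - 5)*(m + 2)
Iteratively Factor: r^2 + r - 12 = (r - 3)*(r + 4)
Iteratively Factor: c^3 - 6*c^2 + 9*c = (c - 3)*(c^2 - 3*c) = c*(c - 3)*(c - 3)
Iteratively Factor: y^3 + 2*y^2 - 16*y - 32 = (y + 2)*(y^2 - 16) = (y + 2)*(y + 4)*(y - 4)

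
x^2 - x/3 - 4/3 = (x - 4/3)*(x + 1)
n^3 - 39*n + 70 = (n - 5)*(n - 2)*(n + 7)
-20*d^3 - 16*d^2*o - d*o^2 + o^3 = (-5*d + o)*(2*d + o)^2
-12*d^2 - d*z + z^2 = (-4*d + z)*(3*d + z)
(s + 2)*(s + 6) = s^2 + 8*s + 12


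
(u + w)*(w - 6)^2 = u*w^2 - 12*u*w + 36*u + w^3 - 12*w^2 + 36*w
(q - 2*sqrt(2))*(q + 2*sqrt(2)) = q^2 - 8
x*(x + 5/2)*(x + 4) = x^3 + 13*x^2/2 + 10*x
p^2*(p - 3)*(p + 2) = p^4 - p^3 - 6*p^2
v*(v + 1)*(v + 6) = v^3 + 7*v^2 + 6*v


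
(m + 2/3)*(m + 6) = m^2 + 20*m/3 + 4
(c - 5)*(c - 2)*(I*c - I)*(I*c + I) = -c^4 + 7*c^3 - 9*c^2 - 7*c + 10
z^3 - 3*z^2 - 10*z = z*(z - 5)*(z + 2)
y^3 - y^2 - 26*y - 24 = (y - 6)*(y + 1)*(y + 4)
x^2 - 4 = (x - 2)*(x + 2)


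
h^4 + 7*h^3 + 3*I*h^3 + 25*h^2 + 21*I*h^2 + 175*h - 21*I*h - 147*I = (h + 7)*(h - 3*I)*(h - I)*(h + 7*I)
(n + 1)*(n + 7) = n^2 + 8*n + 7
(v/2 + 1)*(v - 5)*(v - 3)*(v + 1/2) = v^4/2 - 11*v^3/4 - 2*v^2 + 59*v/4 + 15/2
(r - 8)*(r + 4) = r^2 - 4*r - 32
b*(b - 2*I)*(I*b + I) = I*b^3 + 2*b^2 + I*b^2 + 2*b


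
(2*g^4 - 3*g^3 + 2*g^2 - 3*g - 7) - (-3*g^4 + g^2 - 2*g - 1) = 5*g^4 - 3*g^3 + g^2 - g - 6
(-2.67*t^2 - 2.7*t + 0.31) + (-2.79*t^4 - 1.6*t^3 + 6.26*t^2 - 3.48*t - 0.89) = -2.79*t^4 - 1.6*t^3 + 3.59*t^2 - 6.18*t - 0.58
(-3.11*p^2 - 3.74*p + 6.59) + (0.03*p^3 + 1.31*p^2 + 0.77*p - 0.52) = 0.03*p^3 - 1.8*p^2 - 2.97*p + 6.07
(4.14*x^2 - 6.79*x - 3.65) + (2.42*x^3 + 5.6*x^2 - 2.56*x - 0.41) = 2.42*x^3 + 9.74*x^2 - 9.35*x - 4.06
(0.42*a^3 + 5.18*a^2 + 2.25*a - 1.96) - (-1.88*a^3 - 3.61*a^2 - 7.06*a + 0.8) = 2.3*a^3 + 8.79*a^2 + 9.31*a - 2.76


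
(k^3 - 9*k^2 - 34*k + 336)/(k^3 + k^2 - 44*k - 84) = (k - 8)/(k + 2)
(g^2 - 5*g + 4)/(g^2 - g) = (g - 4)/g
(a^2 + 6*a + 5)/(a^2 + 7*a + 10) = (a + 1)/(a + 2)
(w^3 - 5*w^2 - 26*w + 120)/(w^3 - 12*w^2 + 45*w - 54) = (w^2 + w - 20)/(w^2 - 6*w + 9)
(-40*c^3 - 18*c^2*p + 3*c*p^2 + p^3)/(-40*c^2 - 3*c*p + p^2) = (-8*c^2 - 2*c*p + p^2)/(-8*c + p)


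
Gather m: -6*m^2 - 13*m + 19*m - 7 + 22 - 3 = -6*m^2 + 6*m + 12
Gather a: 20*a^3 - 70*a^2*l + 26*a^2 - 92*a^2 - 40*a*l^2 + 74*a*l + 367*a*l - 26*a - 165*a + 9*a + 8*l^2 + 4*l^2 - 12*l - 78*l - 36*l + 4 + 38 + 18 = 20*a^3 + a^2*(-70*l - 66) + a*(-40*l^2 + 441*l - 182) + 12*l^2 - 126*l + 60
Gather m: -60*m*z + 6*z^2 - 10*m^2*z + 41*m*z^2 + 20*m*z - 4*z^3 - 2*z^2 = -10*m^2*z + m*(41*z^2 - 40*z) - 4*z^3 + 4*z^2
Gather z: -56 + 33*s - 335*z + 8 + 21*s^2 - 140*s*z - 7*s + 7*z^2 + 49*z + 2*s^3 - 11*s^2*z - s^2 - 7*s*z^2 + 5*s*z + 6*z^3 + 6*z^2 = 2*s^3 + 20*s^2 + 26*s + 6*z^3 + z^2*(13 - 7*s) + z*(-11*s^2 - 135*s - 286) - 48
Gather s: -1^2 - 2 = -3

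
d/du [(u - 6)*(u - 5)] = 2*u - 11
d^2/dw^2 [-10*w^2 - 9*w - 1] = -20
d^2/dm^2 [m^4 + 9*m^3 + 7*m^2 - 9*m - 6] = 12*m^2 + 54*m + 14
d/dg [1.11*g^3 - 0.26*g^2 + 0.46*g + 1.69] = 3.33*g^2 - 0.52*g + 0.46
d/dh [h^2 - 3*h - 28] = 2*h - 3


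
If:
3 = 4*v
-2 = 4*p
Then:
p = -1/2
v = 3/4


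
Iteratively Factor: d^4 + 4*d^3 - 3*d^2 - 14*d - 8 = (d + 1)*(d^3 + 3*d^2 - 6*d - 8) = (d + 1)*(d + 4)*(d^2 - d - 2) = (d - 2)*(d + 1)*(d + 4)*(d + 1)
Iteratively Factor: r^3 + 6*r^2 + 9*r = (r + 3)*(r^2 + 3*r) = r*(r + 3)*(r + 3)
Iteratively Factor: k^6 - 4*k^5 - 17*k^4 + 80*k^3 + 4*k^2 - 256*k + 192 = (k - 2)*(k^5 - 2*k^4 - 21*k^3 + 38*k^2 + 80*k - 96) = (k - 2)*(k + 2)*(k^4 - 4*k^3 - 13*k^2 + 64*k - 48) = (k - 4)*(k - 2)*(k + 2)*(k^3 - 13*k + 12) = (k - 4)*(k - 3)*(k - 2)*(k + 2)*(k^2 + 3*k - 4) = (k - 4)*(k - 3)*(k - 2)*(k + 2)*(k + 4)*(k - 1)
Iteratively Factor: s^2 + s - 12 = (s + 4)*(s - 3)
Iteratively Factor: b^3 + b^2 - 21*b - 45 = (b + 3)*(b^2 - 2*b - 15) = (b + 3)^2*(b - 5)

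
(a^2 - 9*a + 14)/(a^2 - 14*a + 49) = (a - 2)/(a - 7)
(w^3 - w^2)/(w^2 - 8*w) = w*(w - 1)/(w - 8)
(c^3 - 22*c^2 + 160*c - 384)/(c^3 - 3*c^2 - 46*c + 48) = (c^2 - 14*c + 48)/(c^2 + 5*c - 6)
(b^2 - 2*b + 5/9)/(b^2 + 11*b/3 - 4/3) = (b - 5/3)/(b + 4)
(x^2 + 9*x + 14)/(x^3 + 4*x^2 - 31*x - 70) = 1/(x - 5)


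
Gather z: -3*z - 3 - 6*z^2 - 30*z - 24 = -6*z^2 - 33*z - 27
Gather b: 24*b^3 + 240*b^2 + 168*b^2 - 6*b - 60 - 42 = 24*b^3 + 408*b^2 - 6*b - 102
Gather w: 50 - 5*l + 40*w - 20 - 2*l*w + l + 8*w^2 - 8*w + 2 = -4*l + 8*w^2 + w*(32 - 2*l) + 32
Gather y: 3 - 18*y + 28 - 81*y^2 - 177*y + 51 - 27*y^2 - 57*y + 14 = -108*y^2 - 252*y + 96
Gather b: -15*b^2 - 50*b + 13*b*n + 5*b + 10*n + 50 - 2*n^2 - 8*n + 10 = -15*b^2 + b*(13*n - 45) - 2*n^2 + 2*n + 60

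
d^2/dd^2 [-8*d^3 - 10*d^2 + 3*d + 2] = -48*d - 20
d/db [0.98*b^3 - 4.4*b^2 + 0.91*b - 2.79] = 2.94*b^2 - 8.8*b + 0.91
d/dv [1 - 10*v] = -10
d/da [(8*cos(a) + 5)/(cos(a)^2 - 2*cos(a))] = 2*(-5*sin(a)^3/cos(a)^2 - sin(a) + 5*tan(a))/(cos(a) - 2)^2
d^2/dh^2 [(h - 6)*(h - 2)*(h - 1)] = 6*h - 18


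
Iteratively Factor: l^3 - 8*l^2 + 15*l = (l)*(l^2 - 8*l + 15) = l*(l - 5)*(l - 3)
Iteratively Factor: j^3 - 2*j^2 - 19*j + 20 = (j - 1)*(j^2 - j - 20) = (j - 5)*(j - 1)*(j + 4)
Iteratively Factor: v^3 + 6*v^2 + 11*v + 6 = (v + 3)*(v^2 + 3*v + 2) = (v + 1)*(v + 3)*(v + 2)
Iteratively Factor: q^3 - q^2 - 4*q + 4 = (q - 2)*(q^2 + q - 2) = (q - 2)*(q - 1)*(q + 2)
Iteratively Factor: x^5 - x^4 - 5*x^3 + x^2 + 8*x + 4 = (x + 1)*(x^4 - 2*x^3 - 3*x^2 + 4*x + 4) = (x - 2)*(x + 1)*(x^3 - 3*x - 2) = (x - 2)*(x + 1)^2*(x^2 - x - 2) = (x - 2)^2*(x + 1)^2*(x + 1)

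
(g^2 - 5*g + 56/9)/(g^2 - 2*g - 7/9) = (3*g - 8)/(3*g + 1)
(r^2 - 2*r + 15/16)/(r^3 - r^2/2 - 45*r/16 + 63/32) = 2*(4*r - 5)/(8*r^2 + 2*r - 21)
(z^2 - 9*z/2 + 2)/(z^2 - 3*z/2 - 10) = (2*z - 1)/(2*z + 5)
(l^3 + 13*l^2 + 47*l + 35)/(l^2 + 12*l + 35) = l + 1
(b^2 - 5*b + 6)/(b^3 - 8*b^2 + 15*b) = (b - 2)/(b*(b - 5))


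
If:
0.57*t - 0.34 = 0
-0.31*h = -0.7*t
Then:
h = 1.35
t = 0.60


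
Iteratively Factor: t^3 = (t)*(t^2) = t^2*(t)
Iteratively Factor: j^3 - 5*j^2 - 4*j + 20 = (j + 2)*(j^2 - 7*j + 10) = (j - 2)*(j + 2)*(j - 5)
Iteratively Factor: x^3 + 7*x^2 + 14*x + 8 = (x + 1)*(x^2 + 6*x + 8) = (x + 1)*(x + 4)*(x + 2)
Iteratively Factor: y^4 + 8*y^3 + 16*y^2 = (y + 4)*(y^3 + 4*y^2) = y*(y + 4)*(y^2 + 4*y) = y*(y + 4)^2*(y)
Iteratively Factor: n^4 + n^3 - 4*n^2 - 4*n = (n)*(n^3 + n^2 - 4*n - 4) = n*(n + 2)*(n^2 - n - 2) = n*(n + 1)*(n + 2)*(n - 2)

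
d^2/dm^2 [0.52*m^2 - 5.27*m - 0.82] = 1.04000000000000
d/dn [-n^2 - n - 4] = -2*n - 1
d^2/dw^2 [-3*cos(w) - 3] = 3*cos(w)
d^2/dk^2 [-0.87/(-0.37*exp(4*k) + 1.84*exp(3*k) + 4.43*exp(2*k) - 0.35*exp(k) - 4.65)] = ((-5.1504*exp(3*k) + 14.4072*exp(2*k) + 15.4164*exp(k) - 0.3045)*(0.37*exp(4*k) - 1.84*exp(3*k) - 4.43*exp(2*k) + 0.35*exp(k) + 4.65) + 0.87*(1.48*exp(3*k) - 5.52*exp(2*k) - 8.86*exp(k) + 0.35)*(2.96*exp(3*k) - 11.04*exp(2*k) - 17.72*exp(k) + 0.7)*exp(k))*exp(k)/(0.37*exp(4*k) - 1.84*exp(3*k) - 4.43*exp(2*k) + 0.35*exp(k) + 4.65)^3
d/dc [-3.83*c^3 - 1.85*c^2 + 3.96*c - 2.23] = -11.49*c^2 - 3.7*c + 3.96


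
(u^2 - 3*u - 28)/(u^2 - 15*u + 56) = (u + 4)/(u - 8)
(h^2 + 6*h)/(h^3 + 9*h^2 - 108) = h/(h^2 + 3*h - 18)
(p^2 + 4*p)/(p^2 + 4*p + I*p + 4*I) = p/(p + I)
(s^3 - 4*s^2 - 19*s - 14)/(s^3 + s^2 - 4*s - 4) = (s - 7)/(s - 2)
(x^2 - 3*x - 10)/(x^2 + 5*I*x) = (x^2 - 3*x - 10)/(x*(x + 5*I))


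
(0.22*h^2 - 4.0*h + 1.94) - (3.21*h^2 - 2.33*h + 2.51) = -2.99*h^2 - 1.67*h - 0.57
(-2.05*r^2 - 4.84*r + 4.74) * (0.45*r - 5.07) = -0.9225*r^3 + 8.2155*r^2 + 26.6718*r - 24.0318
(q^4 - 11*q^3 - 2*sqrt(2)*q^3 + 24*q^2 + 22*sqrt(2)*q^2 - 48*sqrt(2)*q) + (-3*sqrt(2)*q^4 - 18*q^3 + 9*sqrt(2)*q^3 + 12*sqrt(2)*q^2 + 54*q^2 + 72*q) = -3*sqrt(2)*q^4 + q^4 - 29*q^3 + 7*sqrt(2)*q^3 + 34*sqrt(2)*q^2 + 78*q^2 - 48*sqrt(2)*q + 72*q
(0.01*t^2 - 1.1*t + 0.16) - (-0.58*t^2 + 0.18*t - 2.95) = 0.59*t^2 - 1.28*t + 3.11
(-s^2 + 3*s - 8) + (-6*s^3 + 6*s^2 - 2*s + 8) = -6*s^3 + 5*s^2 + s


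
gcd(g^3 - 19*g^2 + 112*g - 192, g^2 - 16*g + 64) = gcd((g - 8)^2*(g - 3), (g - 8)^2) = g^2 - 16*g + 64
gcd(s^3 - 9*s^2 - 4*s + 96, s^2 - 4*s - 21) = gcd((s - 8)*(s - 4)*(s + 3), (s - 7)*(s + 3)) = s + 3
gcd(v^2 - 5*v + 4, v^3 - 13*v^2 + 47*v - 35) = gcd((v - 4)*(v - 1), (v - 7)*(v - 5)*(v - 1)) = v - 1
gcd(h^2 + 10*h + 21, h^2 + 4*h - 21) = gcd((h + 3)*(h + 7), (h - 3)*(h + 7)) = h + 7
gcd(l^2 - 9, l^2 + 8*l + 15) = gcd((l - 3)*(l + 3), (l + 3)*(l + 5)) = l + 3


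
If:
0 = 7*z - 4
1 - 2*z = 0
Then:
No Solution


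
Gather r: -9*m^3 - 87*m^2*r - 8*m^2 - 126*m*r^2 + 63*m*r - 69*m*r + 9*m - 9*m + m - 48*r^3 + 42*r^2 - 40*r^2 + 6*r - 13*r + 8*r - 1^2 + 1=-9*m^3 - 8*m^2 + m - 48*r^3 + r^2*(2 - 126*m) + r*(-87*m^2 - 6*m + 1)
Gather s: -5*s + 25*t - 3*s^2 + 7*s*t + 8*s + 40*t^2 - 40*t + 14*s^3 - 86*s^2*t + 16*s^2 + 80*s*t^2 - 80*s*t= 14*s^3 + s^2*(13 - 86*t) + s*(80*t^2 - 73*t + 3) + 40*t^2 - 15*t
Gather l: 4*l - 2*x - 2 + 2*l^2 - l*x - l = 2*l^2 + l*(3 - x) - 2*x - 2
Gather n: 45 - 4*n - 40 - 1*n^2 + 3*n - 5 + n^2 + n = 0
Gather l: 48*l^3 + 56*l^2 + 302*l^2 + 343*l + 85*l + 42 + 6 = 48*l^3 + 358*l^2 + 428*l + 48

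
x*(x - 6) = x^2 - 6*x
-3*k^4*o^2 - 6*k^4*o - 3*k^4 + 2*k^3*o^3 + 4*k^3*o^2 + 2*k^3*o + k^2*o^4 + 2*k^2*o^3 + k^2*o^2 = (-k + o)*(3*k + o)*(k*o + k)^2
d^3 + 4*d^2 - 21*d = d*(d - 3)*(d + 7)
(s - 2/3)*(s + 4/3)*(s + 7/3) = s^3 + 3*s^2 + 2*s/3 - 56/27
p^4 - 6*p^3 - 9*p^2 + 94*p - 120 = (p - 5)*(p - 3)*(p - 2)*(p + 4)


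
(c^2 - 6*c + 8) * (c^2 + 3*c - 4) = c^4 - 3*c^3 - 14*c^2 + 48*c - 32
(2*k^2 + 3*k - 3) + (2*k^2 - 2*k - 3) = 4*k^2 + k - 6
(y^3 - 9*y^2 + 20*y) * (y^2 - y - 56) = y^5 - 10*y^4 - 27*y^3 + 484*y^2 - 1120*y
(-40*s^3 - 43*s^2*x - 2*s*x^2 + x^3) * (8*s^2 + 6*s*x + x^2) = -320*s^5 - 584*s^4*x - 314*s^3*x^2 - 47*s^2*x^3 + 4*s*x^4 + x^5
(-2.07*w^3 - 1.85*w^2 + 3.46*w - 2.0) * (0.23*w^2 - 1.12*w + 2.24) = -0.4761*w^5 + 1.8929*w^4 - 1.769*w^3 - 8.4792*w^2 + 9.9904*w - 4.48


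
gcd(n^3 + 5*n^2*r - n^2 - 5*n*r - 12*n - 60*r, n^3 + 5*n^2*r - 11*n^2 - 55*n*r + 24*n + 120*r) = n + 5*r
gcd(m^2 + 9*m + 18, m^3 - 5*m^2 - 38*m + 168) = m + 6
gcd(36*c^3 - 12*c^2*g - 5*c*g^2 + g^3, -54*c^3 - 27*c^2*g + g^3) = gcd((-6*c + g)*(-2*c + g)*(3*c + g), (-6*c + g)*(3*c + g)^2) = 18*c^2 + 3*c*g - g^2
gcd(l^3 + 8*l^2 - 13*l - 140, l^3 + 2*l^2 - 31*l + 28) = l^2 + 3*l - 28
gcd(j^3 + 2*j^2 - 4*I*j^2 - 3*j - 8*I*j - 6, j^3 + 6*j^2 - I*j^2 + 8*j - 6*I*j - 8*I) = j^2 + j*(2 - I) - 2*I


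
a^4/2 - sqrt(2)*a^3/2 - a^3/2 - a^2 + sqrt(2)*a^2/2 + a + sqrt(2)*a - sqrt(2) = (a/2 + sqrt(2)/2)*(a - 1)*(a - sqrt(2))^2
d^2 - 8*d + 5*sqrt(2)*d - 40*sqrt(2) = (d - 8)*(d + 5*sqrt(2))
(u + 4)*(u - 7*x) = u^2 - 7*u*x + 4*u - 28*x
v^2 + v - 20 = (v - 4)*(v + 5)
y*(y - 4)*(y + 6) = y^3 + 2*y^2 - 24*y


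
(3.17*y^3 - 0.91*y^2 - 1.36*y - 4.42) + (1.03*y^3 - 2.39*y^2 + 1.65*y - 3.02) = 4.2*y^3 - 3.3*y^2 + 0.29*y - 7.44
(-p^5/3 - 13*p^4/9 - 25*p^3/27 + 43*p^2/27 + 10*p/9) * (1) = -p^5/3 - 13*p^4/9 - 25*p^3/27 + 43*p^2/27 + 10*p/9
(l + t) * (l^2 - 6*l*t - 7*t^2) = l^3 - 5*l^2*t - 13*l*t^2 - 7*t^3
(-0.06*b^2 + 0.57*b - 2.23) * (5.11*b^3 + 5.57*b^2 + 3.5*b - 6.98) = -0.3066*b^5 + 2.5785*b^4 - 8.4304*b^3 - 10.0073*b^2 - 11.7836*b + 15.5654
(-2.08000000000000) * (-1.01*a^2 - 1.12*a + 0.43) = 2.1008*a^2 + 2.3296*a - 0.8944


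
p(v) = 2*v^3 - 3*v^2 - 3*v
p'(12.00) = 789.00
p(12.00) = 2988.00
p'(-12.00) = 933.00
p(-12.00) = -3852.00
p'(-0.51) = 1.62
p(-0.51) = 0.48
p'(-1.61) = 22.21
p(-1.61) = -11.29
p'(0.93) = -3.39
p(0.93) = -3.78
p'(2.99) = 32.70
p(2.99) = 17.67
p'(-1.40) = 17.16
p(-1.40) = -7.17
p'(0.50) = -4.50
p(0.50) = -2.00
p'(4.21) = 78.08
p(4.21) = 83.43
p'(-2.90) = 64.86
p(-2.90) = -65.31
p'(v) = 6*v^2 - 6*v - 3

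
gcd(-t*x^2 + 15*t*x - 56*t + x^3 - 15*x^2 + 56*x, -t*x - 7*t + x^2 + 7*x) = -t + x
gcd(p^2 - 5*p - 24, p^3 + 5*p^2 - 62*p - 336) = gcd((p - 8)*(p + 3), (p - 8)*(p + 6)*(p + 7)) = p - 8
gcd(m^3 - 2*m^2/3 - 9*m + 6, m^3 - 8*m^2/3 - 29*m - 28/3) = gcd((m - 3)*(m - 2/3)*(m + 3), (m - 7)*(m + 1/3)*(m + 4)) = 1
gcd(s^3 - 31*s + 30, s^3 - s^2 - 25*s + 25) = s^2 - 6*s + 5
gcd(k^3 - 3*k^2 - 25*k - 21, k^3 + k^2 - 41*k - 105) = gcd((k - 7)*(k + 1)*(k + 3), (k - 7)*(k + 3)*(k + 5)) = k^2 - 4*k - 21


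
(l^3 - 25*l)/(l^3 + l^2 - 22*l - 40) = l*(l + 5)/(l^2 + 6*l + 8)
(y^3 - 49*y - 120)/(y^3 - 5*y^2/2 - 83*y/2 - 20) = 2*(y + 3)/(2*y + 1)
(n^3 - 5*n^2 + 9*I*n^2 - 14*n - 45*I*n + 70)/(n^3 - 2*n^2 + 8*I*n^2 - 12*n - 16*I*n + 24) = (n^2 + n*(-5 + 7*I) - 35*I)/(n^2 + n*(-2 + 6*I) - 12*I)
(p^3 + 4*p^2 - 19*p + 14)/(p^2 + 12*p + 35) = (p^2 - 3*p + 2)/(p + 5)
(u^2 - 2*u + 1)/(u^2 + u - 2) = (u - 1)/(u + 2)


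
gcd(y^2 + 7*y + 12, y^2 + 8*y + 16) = y + 4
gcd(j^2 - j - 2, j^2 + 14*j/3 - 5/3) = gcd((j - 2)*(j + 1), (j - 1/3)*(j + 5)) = 1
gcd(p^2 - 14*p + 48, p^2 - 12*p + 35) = 1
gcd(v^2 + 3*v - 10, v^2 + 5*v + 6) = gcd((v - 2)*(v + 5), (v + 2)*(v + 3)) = 1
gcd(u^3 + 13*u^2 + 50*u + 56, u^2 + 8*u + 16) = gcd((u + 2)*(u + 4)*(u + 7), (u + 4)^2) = u + 4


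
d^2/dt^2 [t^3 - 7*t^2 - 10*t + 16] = 6*t - 14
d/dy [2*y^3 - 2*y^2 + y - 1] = 6*y^2 - 4*y + 1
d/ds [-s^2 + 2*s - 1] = 2 - 2*s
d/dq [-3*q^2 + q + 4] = 1 - 6*q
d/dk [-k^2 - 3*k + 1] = -2*k - 3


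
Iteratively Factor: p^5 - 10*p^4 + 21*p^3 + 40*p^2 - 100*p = (p + 2)*(p^4 - 12*p^3 + 45*p^2 - 50*p) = (p - 5)*(p + 2)*(p^3 - 7*p^2 + 10*p) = (p - 5)^2*(p + 2)*(p^2 - 2*p) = p*(p - 5)^2*(p + 2)*(p - 2)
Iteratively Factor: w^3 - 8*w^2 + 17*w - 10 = (w - 2)*(w^2 - 6*w + 5) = (w - 2)*(w - 1)*(w - 5)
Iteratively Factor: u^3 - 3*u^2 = (u)*(u^2 - 3*u) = u^2*(u - 3)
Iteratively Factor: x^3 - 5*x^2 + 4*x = (x - 1)*(x^2 - 4*x) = x*(x - 1)*(x - 4)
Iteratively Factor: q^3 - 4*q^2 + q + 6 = (q - 3)*(q^2 - q - 2) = (q - 3)*(q - 2)*(q + 1)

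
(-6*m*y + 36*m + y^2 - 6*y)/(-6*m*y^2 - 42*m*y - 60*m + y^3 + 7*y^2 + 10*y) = (y - 6)/(y^2 + 7*y + 10)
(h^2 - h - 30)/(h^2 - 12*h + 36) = (h + 5)/(h - 6)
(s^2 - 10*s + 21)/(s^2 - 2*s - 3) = (s - 7)/(s + 1)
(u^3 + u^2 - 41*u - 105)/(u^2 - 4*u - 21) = u + 5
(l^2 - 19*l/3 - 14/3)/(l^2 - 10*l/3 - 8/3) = (l - 7)/(l - 4)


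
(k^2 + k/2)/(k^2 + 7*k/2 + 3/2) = k/(k + 3)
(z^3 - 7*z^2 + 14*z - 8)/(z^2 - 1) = (z^2 - 6*z + 8)/(z + 1)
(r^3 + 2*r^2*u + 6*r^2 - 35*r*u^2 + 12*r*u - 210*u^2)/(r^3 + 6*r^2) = 1 + 2*u/r - 35*u^2/r^2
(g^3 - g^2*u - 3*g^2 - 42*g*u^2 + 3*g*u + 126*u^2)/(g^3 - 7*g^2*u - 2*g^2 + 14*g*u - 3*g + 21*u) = (g + 6*u)/(g + 1)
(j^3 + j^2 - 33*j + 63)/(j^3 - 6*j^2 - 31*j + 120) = (j^2 + 4*j - 21)/(j^2 - 3*j - 40)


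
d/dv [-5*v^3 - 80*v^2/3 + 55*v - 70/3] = -15*v^2 - 160*v/3 + 55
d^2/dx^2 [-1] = 0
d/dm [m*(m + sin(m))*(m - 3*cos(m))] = m*(m + sin(m))*(3*sin(m) + 1) + m*(m - 3*cos(m))*(cos(m) + 1) + (m + sin(m))*(m - 3*cos(m))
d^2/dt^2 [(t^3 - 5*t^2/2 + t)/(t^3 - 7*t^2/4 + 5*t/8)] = -96/(64*t^3 - 240*t^2 + 300*t - 125)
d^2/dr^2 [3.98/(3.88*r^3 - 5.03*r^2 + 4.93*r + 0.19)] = ((40.0388 - 92.6544*r)*(3.88*r^3 - 5.03*r^2 + 4.93*r + 0.19) + 3.98*(11.64*r^2 - 10.06*r + 4.93)*(23.28*r^2 - 20.12*r + 9.86))/(3.88*r^3 - 5.03*r^2 + 4.93*r + 0.19)^3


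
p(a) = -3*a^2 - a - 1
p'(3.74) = -23.44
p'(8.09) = -49.54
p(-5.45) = -84.66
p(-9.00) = -235.00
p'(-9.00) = 53.00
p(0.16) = -1.24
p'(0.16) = -1.96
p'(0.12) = -1.72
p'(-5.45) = 31.70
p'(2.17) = -14.02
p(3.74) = -46.70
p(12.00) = -445.00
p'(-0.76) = 3.56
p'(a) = -6*a - 1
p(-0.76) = -1.97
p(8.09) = -205.43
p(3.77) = -47.41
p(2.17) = -17.30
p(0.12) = -1.16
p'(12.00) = -73.00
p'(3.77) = -23.62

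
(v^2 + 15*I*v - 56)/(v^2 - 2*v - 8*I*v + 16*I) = (v^2 + 15*I*v - 56)/(v^2 - 2*v - 8*I*v + 16*I)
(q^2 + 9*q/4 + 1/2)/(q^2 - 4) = (q + 1/4)/(q - 2)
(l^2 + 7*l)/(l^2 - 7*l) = (l + 7)/(l - 7)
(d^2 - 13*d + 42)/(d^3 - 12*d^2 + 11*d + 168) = (d - 6)/(d^2 - 5*d - 24)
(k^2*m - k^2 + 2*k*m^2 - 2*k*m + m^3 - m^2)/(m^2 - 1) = (k^2 + 2*k*m + m^2)/(m + 1)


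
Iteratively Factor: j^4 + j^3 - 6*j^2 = (j)*(j^3 + j^2 - 6*j) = j*(j + 3)*(j^2 - 2*j) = j*(j - 2)*(j + 3)*(j)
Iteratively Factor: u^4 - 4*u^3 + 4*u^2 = (u)*(u^3 - 4*u^2 + 4*u) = u*(u - 2)*(u^2 - 2*u) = u^2*(u - 2)*(u - 2)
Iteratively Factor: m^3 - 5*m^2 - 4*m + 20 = (m - 5)*(m^2 - 4) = (m - 5)*(m - 2)*(m + 2)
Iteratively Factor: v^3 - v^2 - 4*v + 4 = (v - 2)*(v^2 + v - 2) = (v - 2)*(v + 2)*(v - 1)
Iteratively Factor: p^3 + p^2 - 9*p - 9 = (p - 3)*(p^2 + 4*p + 3) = (p - 3)*(p + 3)*(p + 1)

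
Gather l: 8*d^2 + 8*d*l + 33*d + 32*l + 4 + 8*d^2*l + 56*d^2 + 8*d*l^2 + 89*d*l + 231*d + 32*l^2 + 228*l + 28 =64*d^2 + 264*d + l^2*(8*d + 32) + l*(8*d^2 + 97*d + 260) + 32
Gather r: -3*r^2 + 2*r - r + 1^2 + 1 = -3*r^2 + r + 2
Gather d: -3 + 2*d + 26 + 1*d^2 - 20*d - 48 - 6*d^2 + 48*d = -5*d^2 + 30*d - 25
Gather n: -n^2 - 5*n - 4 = -n^2 - 5*n - 4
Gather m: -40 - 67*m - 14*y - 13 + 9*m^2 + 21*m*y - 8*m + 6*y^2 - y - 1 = 9*m^2 + m*(21*y - 75) + 6*y^2 - 15*y - 54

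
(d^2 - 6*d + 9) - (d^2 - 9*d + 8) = 3*d + 1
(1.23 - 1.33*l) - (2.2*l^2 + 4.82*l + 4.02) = -2.2*l^2 - 6.15*l - 2.79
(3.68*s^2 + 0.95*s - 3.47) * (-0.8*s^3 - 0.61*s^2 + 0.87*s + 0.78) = -2.944*s^5 - 3.0048*s^4 + 5.3981*s^3 + 5.8136*s^2 - 2.2779*s - 2.7066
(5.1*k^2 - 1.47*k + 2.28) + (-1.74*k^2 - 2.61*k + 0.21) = 3.36*k^2 - 4.08*k + 2.49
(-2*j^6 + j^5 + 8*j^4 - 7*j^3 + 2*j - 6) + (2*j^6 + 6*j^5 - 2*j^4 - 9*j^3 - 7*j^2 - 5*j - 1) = 7*j^5 + 6*j^4 - 16*j^3 - 7*j^2 - 3*j - 7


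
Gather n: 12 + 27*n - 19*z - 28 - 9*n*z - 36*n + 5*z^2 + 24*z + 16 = n*(-9*z - 9) + 5*z^2 + 5*z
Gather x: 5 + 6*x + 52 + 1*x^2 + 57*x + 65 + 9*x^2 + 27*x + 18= 10*x^2 + 90*x + 140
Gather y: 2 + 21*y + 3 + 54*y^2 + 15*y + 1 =54*y^2 + 36*y + 6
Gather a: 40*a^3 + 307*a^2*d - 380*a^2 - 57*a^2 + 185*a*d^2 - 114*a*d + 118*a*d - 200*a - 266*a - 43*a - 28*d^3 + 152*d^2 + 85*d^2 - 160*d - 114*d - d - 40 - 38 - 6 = 40*a^3 + a^2*(307*d - 437) + a*(185*d^2 + 4*d - 509) - 28*d^3 + 237*d^2 - 275*d - 84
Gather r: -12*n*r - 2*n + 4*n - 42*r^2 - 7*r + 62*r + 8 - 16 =2*n - 42*r^2 + r*(55 - 12*n) - 8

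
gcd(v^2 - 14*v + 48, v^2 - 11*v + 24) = v - 8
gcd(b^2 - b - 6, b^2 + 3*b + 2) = b + 2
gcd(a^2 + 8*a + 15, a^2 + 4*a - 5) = a + 5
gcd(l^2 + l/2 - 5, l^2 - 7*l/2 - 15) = l + 5/2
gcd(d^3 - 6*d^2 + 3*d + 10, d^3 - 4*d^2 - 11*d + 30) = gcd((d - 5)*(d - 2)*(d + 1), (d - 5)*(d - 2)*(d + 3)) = d^2 - 7*d + 10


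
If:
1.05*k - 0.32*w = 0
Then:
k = 0.304761904761905*w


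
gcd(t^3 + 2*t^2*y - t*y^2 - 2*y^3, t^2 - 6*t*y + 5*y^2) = -t + y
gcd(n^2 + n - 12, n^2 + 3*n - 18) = n - 3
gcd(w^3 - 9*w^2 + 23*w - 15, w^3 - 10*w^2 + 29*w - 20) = w^2 - 6*w + 5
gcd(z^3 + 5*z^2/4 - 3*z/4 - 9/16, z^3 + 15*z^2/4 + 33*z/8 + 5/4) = z + 1/2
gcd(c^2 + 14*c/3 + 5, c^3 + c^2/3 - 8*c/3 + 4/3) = 1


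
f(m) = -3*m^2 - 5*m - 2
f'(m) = -6*m - 5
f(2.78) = -39.09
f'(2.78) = -21.68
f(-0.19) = -1.16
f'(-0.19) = -3.86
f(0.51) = -5.33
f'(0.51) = -8.06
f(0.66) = -6.61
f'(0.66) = -8.96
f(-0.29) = -0.80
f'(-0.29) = -3.26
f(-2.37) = -7.00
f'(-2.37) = 9.22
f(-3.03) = -14.39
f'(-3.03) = 13.18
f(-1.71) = -2.22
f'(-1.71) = 5.26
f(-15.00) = -602.00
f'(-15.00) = 85.00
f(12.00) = -494.00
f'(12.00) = -77.00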